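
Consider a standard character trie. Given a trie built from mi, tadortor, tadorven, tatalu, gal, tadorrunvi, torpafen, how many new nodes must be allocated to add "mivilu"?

4

Walking "mivilu" from the root, the first 2 characters ("mi") follow existing edges; "v" is the first miss.
Each of the 4 remaining characters creates one node.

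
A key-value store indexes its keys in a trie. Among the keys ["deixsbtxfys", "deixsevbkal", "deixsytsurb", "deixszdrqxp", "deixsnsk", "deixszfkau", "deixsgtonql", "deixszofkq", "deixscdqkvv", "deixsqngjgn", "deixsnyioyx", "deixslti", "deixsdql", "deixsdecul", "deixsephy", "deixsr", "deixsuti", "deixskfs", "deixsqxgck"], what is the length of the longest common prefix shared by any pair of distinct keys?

6

The deepest shared node is where two words last agree before diverging.
"deixsdecul" and "deixsdql" agree on "deixsd" (6 characters) before diverging; nothing deeper is shared.
Longest shared-prefix length: 6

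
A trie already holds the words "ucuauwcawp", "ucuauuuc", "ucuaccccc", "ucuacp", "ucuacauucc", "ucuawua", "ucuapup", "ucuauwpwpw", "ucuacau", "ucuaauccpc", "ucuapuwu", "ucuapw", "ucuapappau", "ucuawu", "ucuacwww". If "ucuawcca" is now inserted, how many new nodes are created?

Walking "ucuawcca" from the root, the first 5 characters ("ucuaw") follow existing edges; "c" is the first miss.
So 8 − 5 = 3 new nodes.

3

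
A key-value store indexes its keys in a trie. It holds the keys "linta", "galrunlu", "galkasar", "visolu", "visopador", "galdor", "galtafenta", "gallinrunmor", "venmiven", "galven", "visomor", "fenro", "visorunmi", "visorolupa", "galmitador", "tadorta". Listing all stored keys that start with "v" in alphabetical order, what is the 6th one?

visorunmi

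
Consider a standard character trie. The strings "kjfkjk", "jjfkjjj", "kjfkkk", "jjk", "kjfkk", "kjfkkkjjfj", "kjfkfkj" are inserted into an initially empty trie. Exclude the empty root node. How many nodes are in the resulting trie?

23

Trace insertions, counting only characters that open a new branch:
  "kjfkjk" → 6 new (k, j, f, k, j, k)
  "jjfkjjj" → 7 new (j, j, f, k, j, j, j)
  "kjfkkk" → prefix "kjfk" already present; 2 new (k, k)
  "jjk" → prefix "jj" already present; 1 new (k)
  "kjfkk" → prefix "kjfkk" already present; 0 new (none)
  "kjfkkkjjfj" → prefix "kjfkkk" already present; 4 new (j, j, f, j)
  "kjfkfkj" → prefix "kjfk" already present; 3 new (f, k, j)
Total nodes = 6 + 7 + 2 + 1 + 0 + 4 + 3 = 23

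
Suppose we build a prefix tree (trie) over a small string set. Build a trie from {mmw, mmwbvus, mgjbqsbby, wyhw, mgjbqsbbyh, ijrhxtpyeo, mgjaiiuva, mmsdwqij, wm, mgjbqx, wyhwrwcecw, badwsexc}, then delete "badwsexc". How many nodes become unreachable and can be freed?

8

Walk "badwsexc" from the leaf back toward the root, removing each node that no remaining word uses.
No other word shares any prefix with "badwsexc", so all 8 of its nodes go.
Nodes removed: 8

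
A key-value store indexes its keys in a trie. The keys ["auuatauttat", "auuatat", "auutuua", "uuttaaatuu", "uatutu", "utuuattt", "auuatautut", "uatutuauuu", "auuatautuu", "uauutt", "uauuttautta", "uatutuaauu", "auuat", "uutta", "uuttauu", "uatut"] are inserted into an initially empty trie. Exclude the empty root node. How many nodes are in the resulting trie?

59

Insert word by word; a character creates a node only if that edge doesn't already exist:
  "auuatauttat" → 11 new (a, u, u, a, t, a, u, t, t, a, t)
  "auuatat" → prefix "auuata" already present; 1 new (t)
  "auutuua" → prefix "auu" already present; 4 new (t, u, u, a)
  "uuttaaatuu" → 10 new (u, u, t, t, a, a, a, t, u, u)
  "uatutu" → prefix "u" already present; 5 new (a, t, u, t, u)
  "utuuattt" → prefix "u" already present; 7 new (t, u, u, a, t, t, t)
  "auuatautut" → prefix "auuataut" already present; 2 new (u, t)
  "uatutuauuu" → prefix "uatutu" already present; 4 new (a, u, u, u)
  "auuatautuu" → prefix "auuatautu" already present; 1 new (u)
  "uauutt" → prefix "ua" already present; 4 new (u, u, t, t)
  "uauuttautta" → prefix "uauutt" already present; 5 new (a, u, t, t, a)
  "uatutuaauu" → prefix "uatutua" already present; 3 new (a, u, u)
  "auuat" → prefix "auuat" already present; 0 new (none)
  "uutta" → prefix "uutta" already present; 0 new (none)
  "uuttauu" → prefix "uutta" already present; 2 new (u, u)
  "uatut" → prefix "uatut" already present; 0 new (none)
Total nodes = 11 + 1 + 4 + 10 + 5 + 7 + 2 + 4 + 1 + 4 + 5 + 3 + 0 + 0 + 2 + 0 = 59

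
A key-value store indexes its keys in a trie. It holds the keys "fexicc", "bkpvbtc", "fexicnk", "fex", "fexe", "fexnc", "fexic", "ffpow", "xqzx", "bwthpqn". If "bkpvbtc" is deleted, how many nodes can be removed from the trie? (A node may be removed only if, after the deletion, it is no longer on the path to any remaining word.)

6

After clearing the end-marker at "bkpvbtc", prune upward until reaching a node still needed by another word.
The suffix "kpvbtc" (6 nodes) is used only by "bkpvbtc"; the node for "b" still has the child "w", so pruning stops there.
Nodes removed: 6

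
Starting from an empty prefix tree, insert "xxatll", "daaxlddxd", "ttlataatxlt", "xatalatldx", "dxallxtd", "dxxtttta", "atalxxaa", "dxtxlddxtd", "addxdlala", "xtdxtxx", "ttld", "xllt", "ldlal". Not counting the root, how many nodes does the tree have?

Trace insertions, counting only characters that open a new branch:
  "xxatll" → 6 new (x, x, a, t, l, l)
  "daaxlddxd" → 9 new (d, a, a, x, l, d, d, x, d)
  "ttlataatxlt" → 11 new (t, t, l, a, t, a, a, t, x, l, t)
  "xatalatldx" → prefix "x" already present; 9 new (a, t, a, l, a, t, l, d, x)
  "dxallxtd" → prefix "d" already present; 7 new (x, a, l, l, x, t, d)
  "dxxtttta" → prefix "dx" already present; 6 new (x, t, t, t, t, a)
  "atalxxaa" → 8 new (a, t, a, l, x, x, a, a)
  "dxtxlddxtd" → prefix "dx" already present; 8 new (t, x, l, d, d, x, t, d)
  "addxdlala" → prefix "a" already present; 8 new (d, d, x, d, l, a, l, a)
  "xtdxtxx" → prefix "x" already present; 6 new (t, d, x, t, x, x)
  "ttld" → prefix "ttl" already present; 1 new (d)
  "xllt" → prefix "x" already present; 3 new (l, l, t)
  "ldlal" → 5 new (l, d, l, a, l)
Total nodes = 6 + 9 + 11 + 9 + 7 + 6 + 8 + 8 + 8 + 6 + 1 + 3 + 5 = 87

87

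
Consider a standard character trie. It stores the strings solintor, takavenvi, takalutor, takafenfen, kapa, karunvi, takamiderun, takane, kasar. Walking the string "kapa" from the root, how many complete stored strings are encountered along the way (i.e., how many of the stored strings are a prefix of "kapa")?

Walk "kapa" from the root; an end-of-word marker is hit whenever a stored word is a prefix of "kapa".
Prefixes of the query that are stored words: "kapa"
Count: 1

1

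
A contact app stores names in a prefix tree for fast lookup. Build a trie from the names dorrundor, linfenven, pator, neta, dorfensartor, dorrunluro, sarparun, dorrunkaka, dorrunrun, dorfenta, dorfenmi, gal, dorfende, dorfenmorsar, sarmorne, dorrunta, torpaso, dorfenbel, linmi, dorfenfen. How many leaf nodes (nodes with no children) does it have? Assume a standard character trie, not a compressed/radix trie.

20

Leaves are exactly the stored words that no other stored word extends.
Those words: "dorfenbel", "dorfende", "dorfenfen", "dorfenmi", "dorfenmorsar", "dorfensartor", "dorfenta", "dorrundor", "dorrunkaka", "dorrunluro", "dorrunrun", "dorrunta", "gal", "linfenven", "linmi", "neta", "pator", "sarmorne", "sarparun", "torpaso"
Leaf count: 20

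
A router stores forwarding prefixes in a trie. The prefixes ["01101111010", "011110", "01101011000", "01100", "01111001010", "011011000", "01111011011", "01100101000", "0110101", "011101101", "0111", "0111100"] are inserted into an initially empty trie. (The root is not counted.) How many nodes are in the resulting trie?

Count nodes per top-level branch (shared prefixes stored once):
  '0'-branch (01100, 01100101000, 0110101, 01101011000, 011011000, 01101111010, 0111, 011101101, 011110, 0111100, 01111001010, 01111011011): 45 nodes
Sum: 45

45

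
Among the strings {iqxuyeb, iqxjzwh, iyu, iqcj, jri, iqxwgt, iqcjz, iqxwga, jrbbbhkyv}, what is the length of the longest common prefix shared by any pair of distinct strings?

Equivalently: take the maximum, over all pairs, of their longest common prefix length.
"iqxwga" and "iqxwgt" agree on "iqxwg" (5 characters) before diverging; nothing deeper is shared.
Longest shared-prefix length: 5

5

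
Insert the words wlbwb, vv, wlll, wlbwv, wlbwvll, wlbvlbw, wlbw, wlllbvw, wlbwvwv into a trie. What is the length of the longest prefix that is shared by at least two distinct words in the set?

Equivalently: take the maximum, over all pairs, of their longest common prefix length.
"wlbwv" and "wlbwvll" agree on "wlbwv" (5 characters) before diverging; nothing deeper is shared.
Longest shared-prefix length: 5

5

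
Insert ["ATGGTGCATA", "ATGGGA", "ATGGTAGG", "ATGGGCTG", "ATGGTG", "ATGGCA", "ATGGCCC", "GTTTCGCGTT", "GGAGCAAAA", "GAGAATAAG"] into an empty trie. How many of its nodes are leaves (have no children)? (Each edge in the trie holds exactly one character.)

9

A leaf is a node with no children — equivalently, the end of a word that is not a proper prefix of any other stored word.
Those words: "ATGGCA", "ATGGCCC", "ATGGGA", "ATGGGCTG", "ATGGTAGG", "ATGGTGCATA", "GAGAATAAG", "GGAGCAAAA", "GTTTCGCGTT"
Leaf count: 9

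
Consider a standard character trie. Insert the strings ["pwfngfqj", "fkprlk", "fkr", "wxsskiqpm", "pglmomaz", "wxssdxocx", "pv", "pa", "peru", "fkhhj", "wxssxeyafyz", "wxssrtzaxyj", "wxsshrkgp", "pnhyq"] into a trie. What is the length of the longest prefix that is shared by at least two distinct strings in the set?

Equivalently: take the maximum, over all pairs, of their longest common prefix length.
e.g. "wxssdxocx" and "wxsshrkgp" share the prefix "wxss" of length 4; no pair shares a longer one.
Longest shared-prefix length: 4

4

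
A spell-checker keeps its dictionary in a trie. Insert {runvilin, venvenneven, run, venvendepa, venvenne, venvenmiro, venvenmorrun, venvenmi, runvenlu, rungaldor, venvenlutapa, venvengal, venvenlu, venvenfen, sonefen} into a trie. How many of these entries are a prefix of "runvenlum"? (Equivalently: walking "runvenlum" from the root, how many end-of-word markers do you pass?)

2

Check each prefix of "runvenlum" against the stored set — each match is an end-marker on the path.
Prefixes of the query that are stored words: "run", "runvenlu"
Count: 2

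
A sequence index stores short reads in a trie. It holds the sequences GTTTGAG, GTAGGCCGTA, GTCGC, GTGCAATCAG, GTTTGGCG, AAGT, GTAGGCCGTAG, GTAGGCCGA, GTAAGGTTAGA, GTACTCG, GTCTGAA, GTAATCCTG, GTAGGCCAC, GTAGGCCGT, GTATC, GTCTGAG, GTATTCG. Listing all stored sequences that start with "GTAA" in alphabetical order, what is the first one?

DFS of the "GTAA" subtree visits, in order: "GTAAGGTTAGA", "GTAATCCTG"
Position 1: GTAAGGTTAGA

GTAAGGTTAGA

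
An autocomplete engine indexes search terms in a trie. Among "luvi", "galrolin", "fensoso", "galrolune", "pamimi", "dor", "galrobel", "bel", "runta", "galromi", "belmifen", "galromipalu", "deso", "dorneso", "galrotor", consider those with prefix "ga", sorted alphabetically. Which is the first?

galrobel

Filter for "ga…" and sort: "galrobel", "galrolin", "galrolune", "galromi", "galromipalu", "galrotor"
The 1st is galrobel.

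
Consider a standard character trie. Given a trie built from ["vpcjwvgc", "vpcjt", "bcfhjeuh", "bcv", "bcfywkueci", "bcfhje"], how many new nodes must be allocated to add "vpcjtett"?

The longest prefix of "vpcjtett" already in the trie is "vpcjt" (length 5).
New nodes needed: |"vpcjtett"| − 5 = 8 − 5 = 3.

3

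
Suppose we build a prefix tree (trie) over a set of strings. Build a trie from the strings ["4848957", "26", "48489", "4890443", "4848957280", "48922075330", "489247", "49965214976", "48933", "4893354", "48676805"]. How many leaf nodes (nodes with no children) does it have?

Leaves are exactly the stored words that no other stored word extends.
Those words: "26", "4848957280", "48676805", "4890443", "48922075330", "489247", "4893354", "49965214976"
Leaf count: 8

8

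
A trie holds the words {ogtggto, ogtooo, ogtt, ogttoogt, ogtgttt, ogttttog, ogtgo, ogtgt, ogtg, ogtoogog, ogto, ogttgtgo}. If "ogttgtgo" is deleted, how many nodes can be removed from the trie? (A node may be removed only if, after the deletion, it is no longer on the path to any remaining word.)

4

A node on "ogttgtgo"'s path can go only if nothing else ends at it or branches off below it.
The suffix "gtgo" (4 nodes) is used only by "ogttgtgo"; the node for "ogtt" still has the child "o", so pruning stops there.
Nodes removed: 4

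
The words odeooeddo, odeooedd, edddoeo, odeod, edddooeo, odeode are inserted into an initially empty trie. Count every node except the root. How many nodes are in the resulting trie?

Trie structure (* marks end of a word):
(root)
├─ e
│  └─ d
│     └─ d
│        └─ d
│           └─ o
│              ├─ e
│              │  └─ o *
│              └─ o
│                 └─ e
│                    └─ o *
└─ o
   └─ d
      └─ e
         └─ o
            ├─ d *
            │  └─ e *
            └─ o
               └─ e
                  └─ d
                     └─ d *
                        └─ o *
Counting every labelled node above: 21.

21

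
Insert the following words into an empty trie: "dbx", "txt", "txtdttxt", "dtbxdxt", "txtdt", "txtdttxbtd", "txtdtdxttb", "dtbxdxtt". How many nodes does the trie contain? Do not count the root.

26

Insert word by word; a character creates a node only if that edge doesn't already exist:
  "dbx" → 3 new (d, b, x)
  "txt" → 3 new (t, x, t)
  "txtdttxt" → prefix "txt" already present; 5 new (d, t, t, x, t)
  "dtbxdxt" → prefix "d" already present; 6 new (t, b, x, d, x, t)
  "txtdt" → prefix "txtdt" already present; 0 new (none)
  "txtdttxbtd" → prefix "txtdttx" already present; 3 new (b, t, d)
  "txtdtdxttb" → prefix "txtdt" already present; 5 new (d, x, t, t, b)
  "dtbxdxtt" → prefix "dtbxdxt" already present; 1 new (t)
Total nodes = 3 + 3 + 5 + 6 + 0 + 3 + 5 + 1 = 26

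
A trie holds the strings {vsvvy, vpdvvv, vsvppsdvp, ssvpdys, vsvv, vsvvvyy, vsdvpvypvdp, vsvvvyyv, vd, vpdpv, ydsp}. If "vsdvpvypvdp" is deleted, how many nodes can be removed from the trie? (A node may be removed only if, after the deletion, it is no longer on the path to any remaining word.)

9

A node on "vsdvpvypvdp"'s path can go only if nothing else ends at it or branches off below it.
The suffix "dvpvypvdp" (9 nodes) is used only by "vsdvpvypvdp"; the node for "vs" still has the child "v", so pruning stops there.
Nodes removed: 9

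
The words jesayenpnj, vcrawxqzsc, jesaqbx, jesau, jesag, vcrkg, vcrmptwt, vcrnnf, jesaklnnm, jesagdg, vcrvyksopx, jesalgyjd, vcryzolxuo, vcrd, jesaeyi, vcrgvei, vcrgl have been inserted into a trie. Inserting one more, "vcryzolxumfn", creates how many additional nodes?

3

"vcryzolxu" is already a path in the trie; the remaining "mfn" must be added.
So 12 − 9 = 3 new nodes.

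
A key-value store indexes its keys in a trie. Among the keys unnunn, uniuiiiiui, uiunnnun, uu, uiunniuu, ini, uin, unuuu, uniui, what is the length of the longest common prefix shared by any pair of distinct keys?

5

Look for the deepest trie node that still has at least two words in its subtree.
"uiunniuu" and "uiunnnun" agree on "uiunn" (5 characters) before diverging; nothing deeper is shared.
Longest shared-prefix length: 5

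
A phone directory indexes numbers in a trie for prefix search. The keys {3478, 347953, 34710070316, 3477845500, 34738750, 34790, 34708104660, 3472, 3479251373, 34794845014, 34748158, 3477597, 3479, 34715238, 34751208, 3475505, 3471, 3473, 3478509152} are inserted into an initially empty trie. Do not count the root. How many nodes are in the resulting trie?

Count nodes per top-level branch (shared prefixes stored once):
  '3'-branch (34708104660, 3471, 34710070316, 34715238, 3472, 3473, 34738750, 34748158, 34751208, 3475505, 3477597, 3477845500, 3478, 3478509152, 3479, 34790, 3479251373, 34794845014, 347953): 76 nodes
Sum: 76

76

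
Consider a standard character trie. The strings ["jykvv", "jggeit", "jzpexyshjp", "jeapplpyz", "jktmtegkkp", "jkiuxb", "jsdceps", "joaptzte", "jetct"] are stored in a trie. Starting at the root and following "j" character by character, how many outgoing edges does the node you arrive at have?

7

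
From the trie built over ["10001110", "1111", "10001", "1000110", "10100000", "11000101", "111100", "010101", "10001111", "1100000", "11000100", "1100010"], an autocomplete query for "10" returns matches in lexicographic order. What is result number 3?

Filter for "10…" and sort: "10001", "1000110", "10001110", "10001111", "10100000"
Position 3: 10001110

10001110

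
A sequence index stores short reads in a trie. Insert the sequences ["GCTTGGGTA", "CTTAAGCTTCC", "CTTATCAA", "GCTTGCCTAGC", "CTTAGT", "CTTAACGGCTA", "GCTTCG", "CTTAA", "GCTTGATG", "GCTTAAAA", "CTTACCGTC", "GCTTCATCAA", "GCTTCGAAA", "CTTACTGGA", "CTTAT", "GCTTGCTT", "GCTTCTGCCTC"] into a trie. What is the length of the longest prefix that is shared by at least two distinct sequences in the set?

Equivalently: take the maximum, over all pairs, of their longest common prefix length.
"GCTTCG" and "GCTTCGAAA" agree on "GCTTCG" (6 characters) before diverging; nothing deeper is shared.
Longest shared-prefix length: 6

6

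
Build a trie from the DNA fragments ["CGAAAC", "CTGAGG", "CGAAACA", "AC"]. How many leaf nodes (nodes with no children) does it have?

3

A leaf is a node with no children — equivalently, the end of a word that is not a proper prefix of any other stored word.
Those words: "AC", "CGAAACA", "CTGAGG"
Leaf count: 3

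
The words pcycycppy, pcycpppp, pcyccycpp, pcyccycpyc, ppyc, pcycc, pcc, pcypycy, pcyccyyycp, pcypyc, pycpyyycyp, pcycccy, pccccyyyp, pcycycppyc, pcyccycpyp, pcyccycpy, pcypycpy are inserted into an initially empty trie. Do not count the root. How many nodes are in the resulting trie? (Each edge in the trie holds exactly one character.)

For each word, the new-node count is its length minus the longest prefix already in the trie:
  "pcycycppy" → 9 new (p, c, y, c, y, c, p, p, y)
  "pcycpppp" → prefix "pcyc" already present; 4 new (p, p, p, p)
  "pcyccycpp" → prefix "pcyc" already present; 5 new (c, y, c, p, p)
  "pcyccycpyc" → prefix "pcyccycp" already present; 2 new (y, c)
  "ppyc" → prefix "p" already present; 3 new (p, y, c)
  "pcycc" → prefix "pcycc" already present; 0 new (none)
  "pcc" → prefix "pc" already present; 1 new (c)
  "pcypycy" → prefix "pcy" already present; 4 new (p, y, c, y)
  "pcyccyyycp" → prefix "pcyccy" already present; 4 new (y, y, c, p)
  "pcypyc" → prefix "pcypyc" already present; 0 new (none)
  "pycpyyycyp" → prefix "p" already present; 9 new (y, c, p, y, y, y, c, y, p)
  "pcycccy" → prefix "pcycc" already present; 2 new (c, y)
  "pccccyyyp" → prefix "pcc" already present; 6 new (c, c, y, y, y, p)
  "pcycycppyc" → prefix "pcycycppy" already present; 1 new (c)
  "pcyccycpyp" → prefix "pcyccycpy" already present; 1 new (p)
  "pcyccycpy" → prefix "pcyccycpy" already present; 0 new (none)
  "pcypycpy" → prefix "pcypyc" already present; 2 new (p, y)
Total nodes = 9 + 4 + 5 + 2 + 3 + 0 + 1 + 4 + 4 + 0 + 9 + 2 + 6 + 1 + 1 + 0 + 2 = 53

53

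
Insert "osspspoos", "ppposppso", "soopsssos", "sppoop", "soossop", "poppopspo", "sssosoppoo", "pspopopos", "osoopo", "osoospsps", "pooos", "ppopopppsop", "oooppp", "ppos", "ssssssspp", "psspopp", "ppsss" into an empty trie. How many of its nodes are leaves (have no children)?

17

A leaf is a node with no children — equivalently, the end of a word that is not a proper prefix of any other stored word.
Those words: "oooppp", "osoopo", "osoospsps", "osspspoos", "pooos", "poppopspo", "ppopopppsop", "ppos", "ppposppso", "ppsss", "pspopopos", "psspopp", "soopsssos", "soossop", "sppoop", "sssosoppoo", "ssssssspp"
Leaf count: 17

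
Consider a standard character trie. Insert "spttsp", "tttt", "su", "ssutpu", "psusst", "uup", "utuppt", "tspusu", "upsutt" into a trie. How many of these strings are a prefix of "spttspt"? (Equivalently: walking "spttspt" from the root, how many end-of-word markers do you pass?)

1

Check each prefix of "spttspt" against the stored set — each match is an end-marker on the path.
Prefixes of the query that are stored words: "spttsp"
Count: 1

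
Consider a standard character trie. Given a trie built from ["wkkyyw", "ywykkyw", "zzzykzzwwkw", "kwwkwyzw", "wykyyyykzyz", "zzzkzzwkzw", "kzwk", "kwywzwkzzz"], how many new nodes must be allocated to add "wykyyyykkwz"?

"wykyyyyk" is already a path in the trie; the remaining "kwz" must be added.
So 11 − 8 = 3 new nodes.

3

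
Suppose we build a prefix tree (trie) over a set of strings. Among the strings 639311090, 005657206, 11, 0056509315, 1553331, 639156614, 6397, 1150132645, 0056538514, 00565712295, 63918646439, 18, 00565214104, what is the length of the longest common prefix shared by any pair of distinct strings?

Look for the deepest trie node that still has at least two words in its subtree.
e.g. "00565712295" and "005657206" share the prefix "005657" of length 6; no pair shares a longer one.
Longest shared-prefix length: 6

6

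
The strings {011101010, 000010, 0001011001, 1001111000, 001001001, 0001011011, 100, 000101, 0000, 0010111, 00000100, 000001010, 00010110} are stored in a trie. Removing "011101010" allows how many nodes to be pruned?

8

A node on "011101010"'s path can go only if nothing else ends at it or branches off below it.
The suffix "11101010" (8 nodes) is used only by "011101010"; the node for "0" still has the child "0", so pruning stops there.
Nodes removed: 8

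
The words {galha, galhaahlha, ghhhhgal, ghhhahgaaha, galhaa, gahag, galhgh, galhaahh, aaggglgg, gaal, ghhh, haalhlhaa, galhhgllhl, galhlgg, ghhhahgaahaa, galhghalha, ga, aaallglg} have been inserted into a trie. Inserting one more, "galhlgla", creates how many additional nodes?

Walking "galhlgla" from the root, the first 6 characters ("galhlg") follow existing edges; "l" is the first miss.
New nodes needed: |"galhlgla"| − 6 = 8 − 6 = 2.

2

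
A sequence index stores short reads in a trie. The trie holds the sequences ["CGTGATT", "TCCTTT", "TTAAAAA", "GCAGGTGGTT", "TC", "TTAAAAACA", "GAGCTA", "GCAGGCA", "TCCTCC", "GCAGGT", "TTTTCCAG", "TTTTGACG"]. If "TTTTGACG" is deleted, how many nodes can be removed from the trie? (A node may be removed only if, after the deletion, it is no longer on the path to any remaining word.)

4

After clearing the end-marker at "TTTTGACG", prune upward until reaching a node still needed by another word.
The suffix "GACG" (4 nodes) is used only by "TTTTGACG"; the node for "TTTT" still has the child "C", so pruning stops there.
Nodes removed: 4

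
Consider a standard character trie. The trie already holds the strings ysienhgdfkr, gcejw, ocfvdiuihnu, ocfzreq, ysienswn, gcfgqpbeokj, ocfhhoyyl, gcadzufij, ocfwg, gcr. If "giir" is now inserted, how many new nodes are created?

"g" is already a path in the trie; the remaining "iir" must be added.
So 4 − 1 = 3 new nodes.

3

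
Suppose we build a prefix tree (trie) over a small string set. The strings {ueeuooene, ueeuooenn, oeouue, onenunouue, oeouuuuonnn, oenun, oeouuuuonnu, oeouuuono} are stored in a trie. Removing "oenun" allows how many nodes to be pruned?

A node on "oenun"'s path can go only if nothing else ends at it or branches off below it.
The suffix "nun" (3 nodes) is used only by "oenun"; the node for "oe" still has the child "o", so pruning stops there.
Nodes removed: 3

3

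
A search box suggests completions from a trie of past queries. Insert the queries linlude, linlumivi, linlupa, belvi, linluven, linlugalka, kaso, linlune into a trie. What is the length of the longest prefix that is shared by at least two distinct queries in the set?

5

Equivalently: take the maximum, over all pairs, of their longest common prefix length.
"linlude" and "linlugalka" agree on "linlu" (5 characters) before diverging; nothing deeper is shared.
Longest shared-prefix length: 5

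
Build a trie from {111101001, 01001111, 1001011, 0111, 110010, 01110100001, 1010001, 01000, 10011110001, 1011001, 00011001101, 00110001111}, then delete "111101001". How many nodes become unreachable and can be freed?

After clearing the end-marker at "111101001", prune upward until reaching a node still needed by another word.
The suffix "1101001" (7 nodes) is used only by "111101001"; the node for "11" still has the child "0", so pruning stops there.
Nodes removed: 7

7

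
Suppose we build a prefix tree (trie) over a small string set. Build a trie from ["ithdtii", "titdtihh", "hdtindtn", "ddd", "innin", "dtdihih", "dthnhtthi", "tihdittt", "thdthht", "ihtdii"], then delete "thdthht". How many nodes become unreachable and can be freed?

Walk "thdthht" from the leaf back toward the root, removing each node that no remaining word uses.
The suffix "hdthht" (6 nodes) is used only by "thdthht"; the node for "t" still has the child "i", so pruning stops there.
Nodes removed: 6

6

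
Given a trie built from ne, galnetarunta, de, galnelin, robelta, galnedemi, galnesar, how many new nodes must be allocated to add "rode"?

"ro" is already a path in the trie; the remaining "de" must be added.
Each of the 2 remaining characters creates one node.

2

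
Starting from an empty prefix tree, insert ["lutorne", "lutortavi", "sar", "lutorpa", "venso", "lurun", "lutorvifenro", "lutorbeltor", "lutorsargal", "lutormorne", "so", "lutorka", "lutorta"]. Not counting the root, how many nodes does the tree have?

Insert word by word; a character creates a node only if that edge doesn't already exist:
  "lutorne" → 7 new (l, u, t, o, r, n, e)
  "lutortavi" → prefix "lutor" already present; 4 new (t, a, v, i)
  "sar" → 3 new (s, a, r)
  "lutorpa" → prefix "lutor" already present; 2 new (p, a)
  "venso" → 5 new (v, e, n, s, o)
  "lurun" → prefix "lu" already present; 3 new (r, u, n)
  "lutorvifenro" → prefix "lutor" already present; 7 new (v, i, f, e, n, r, o)
  "lutorbeltor" → prefix "lutor" already present; 6 new (b, e, l, t, o, r)
  "lutorsargal" → prefix "lutor" already present; 6 new (s, a, r, g, a, l)
  "lutormorne" → prefix "lutor" already present; 5 new (m, o, r, n, e)
  "so" → prefix "s" already present; 1 new (o)
  "lutorka" → prefix "lutor" already present; 2 new (k, a)
  "lutorta" → prefix "lutorta" already present; 0 new (none)
Total nodes = 7 + 4 + 3 + 2 + 5 + 3 + 7 + 6 + 6 + 5 + 1 + 2 + 0 = 51

51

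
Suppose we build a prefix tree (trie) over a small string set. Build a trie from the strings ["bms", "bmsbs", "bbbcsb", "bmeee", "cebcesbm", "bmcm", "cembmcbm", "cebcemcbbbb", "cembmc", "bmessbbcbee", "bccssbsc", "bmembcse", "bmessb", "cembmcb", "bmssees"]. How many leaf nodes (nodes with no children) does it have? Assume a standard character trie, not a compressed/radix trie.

Leaves are exactly the stored words that no other stored word extends.
Those words: "bbbcsb", "bccssbsc", "bmcm", "bmeee", "bmembcse", "bmessbbcbee", "bmsbs", "bmssees", "cebcemcbbbb", "cebcesbm", "cembmcbm"
Leaf count: 11

11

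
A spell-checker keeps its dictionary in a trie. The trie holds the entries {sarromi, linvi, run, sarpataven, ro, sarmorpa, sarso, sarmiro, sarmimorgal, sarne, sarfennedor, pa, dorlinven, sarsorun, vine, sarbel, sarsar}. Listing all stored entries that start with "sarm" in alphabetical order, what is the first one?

DFS of the "sarm" subtree visits, in order: "sarmimorgal", "sarmiro", "sarmorpa"
The 1st is sarmimorgal.

sarmimorgal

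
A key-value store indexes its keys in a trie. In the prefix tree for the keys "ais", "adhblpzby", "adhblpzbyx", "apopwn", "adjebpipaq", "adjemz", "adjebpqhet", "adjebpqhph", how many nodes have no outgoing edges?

7

A leaf is a node with no children — equivalently, the end of a word that is not a proper prefix of any other stored word.
Those words: "adhblpzbyx", "adjebpipaq", "adjebpqhet", "adjebpqhph", "adjemz", "ais", "apopwn"
Leaf count: 7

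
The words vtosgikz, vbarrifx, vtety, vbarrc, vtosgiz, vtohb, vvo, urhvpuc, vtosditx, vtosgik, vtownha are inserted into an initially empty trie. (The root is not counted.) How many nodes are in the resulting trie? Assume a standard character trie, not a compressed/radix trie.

39

Trie structure (* marks end of a word):
(root)
├─ u
│  └─ r
│     └─ h
│        └─ v
│           └─ p
│              └─ u
│                 └─ c *
└─ v
   ├─ b
   │  └─ a
   │     └─ r
   │        └─ r
   │           ├─ c *
   │           └─ i
   │              └─ f
   │                 └─ x *
   ├─ t
   │  ├─ e
   │  │  └─ t
   │  │     └─ y *
   │  └─ o
   │     ├─ h
   │     │  └─ b *
   │     ├─ s
   │     │  ├─ d
   │     │  │  └─ i
   │     │  │     └─ t
   │     │  │        └─ x *
   │     │  └─ g
   │     │     └─ i
   │     │        ├─ k *
   │     │        │  └─ z *
   │     │        └─ z *
   │     └─ w
   │        └─ n
   │           └─ h
   │              └─ a *
   └─ v
      └─ o *
Counting every labelled node above: 39.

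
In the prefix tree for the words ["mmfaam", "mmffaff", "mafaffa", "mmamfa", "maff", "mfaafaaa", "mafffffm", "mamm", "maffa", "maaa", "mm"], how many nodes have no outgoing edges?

9

A leaf is a node with no children — equivalently, the end of a word that is not a proper prefix of any other stored word.
Those words: "maaa", "mafaffa", "maffa", "mafffffm", "mamm", "mfaafaaa", "mmamfa", "mmfaam", "mmffaff"
Leaf count: 9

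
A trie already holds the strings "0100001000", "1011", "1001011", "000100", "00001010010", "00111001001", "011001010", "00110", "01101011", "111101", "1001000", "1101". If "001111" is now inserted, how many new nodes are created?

1

"00111" is already a path in the trie; the remaining "1" must be added.
So 6 − 5 = 1 new nodes.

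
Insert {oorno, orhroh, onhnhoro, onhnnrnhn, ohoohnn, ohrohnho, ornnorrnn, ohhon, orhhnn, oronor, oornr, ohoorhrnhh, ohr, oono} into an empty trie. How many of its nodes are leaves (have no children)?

13

A leaf is a node with no children — equivalently, the end of a word that is not a proper prefix of any other stored word.
Those words: "ohhon", "ohoohnn", "ohoorhrnhh", "ohrohnho", "onhnhoro", "onhnnrnhn", "oono", "oorno", "oornr", "orhhnn", "orhroh", "ornnorrnn", "oronor"
Leaf count: 13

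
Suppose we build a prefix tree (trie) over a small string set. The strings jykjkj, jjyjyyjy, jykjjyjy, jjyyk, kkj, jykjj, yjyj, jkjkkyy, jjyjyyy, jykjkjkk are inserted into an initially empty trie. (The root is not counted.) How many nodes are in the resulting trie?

35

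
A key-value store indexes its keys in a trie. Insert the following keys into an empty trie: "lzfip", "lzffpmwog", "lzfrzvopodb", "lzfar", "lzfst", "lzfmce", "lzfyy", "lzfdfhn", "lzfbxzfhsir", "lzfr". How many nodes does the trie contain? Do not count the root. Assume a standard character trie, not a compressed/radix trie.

40

Trie structure (* marks end of a word):
(root)
└─ l
   └─ z
      └─ f
         ├─ a
         │  └─ r *
         ├─ b
         │  └─ x
         │     └─ z
         │        └─ f
         │           └─ h
         │              └─ s
         │                 └─ i
         │                    └─ r *
         ├─ d
         │  └─ f
         │     └─ h
         │        └─ n *
         ├─ f
         │  └─ p
         │     └─ m
         │        └─ w
         │           └─ o
         │              └─ g *
         ├─ i
         │  └─ p *
         ├─ m
         │  └─ c
         │     └─ e *
         ├─ r *
         │  └─ z
         │     └─ v
         │        └─ o
         │           └─ p
         │              └─ o
         │                 └─ d
         │                    └─ b *
         ├─ s
         │  └─ t *
         └─ y
            └─ y *
Counting every labelled node above: 40.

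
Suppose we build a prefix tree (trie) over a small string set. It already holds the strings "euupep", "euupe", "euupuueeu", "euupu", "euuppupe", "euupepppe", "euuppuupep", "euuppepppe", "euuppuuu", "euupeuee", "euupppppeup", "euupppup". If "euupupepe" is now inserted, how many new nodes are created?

4

The longest prefix of "euupupepe" already in the trie is "euupu" (length 5).
So 9 − 5 = 4 new nodes.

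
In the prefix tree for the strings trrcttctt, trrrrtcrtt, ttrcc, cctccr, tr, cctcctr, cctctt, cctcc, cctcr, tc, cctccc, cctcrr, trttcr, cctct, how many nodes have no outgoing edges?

Leaves are exactly the stored words that no other stored word extends.
Those words: "cctccc", "cctccr", "cctcctr", "cctcrr", "cctctt", "tc", "trrcttctt", "trrrrtcrtt", "trttcr", "ttrcc"
Leaf count: 10

10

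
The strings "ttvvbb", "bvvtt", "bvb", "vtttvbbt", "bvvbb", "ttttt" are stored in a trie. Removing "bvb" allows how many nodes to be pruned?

1

A node on "bvb"'s path can go only if nothing else ends at it or branches off below it.
The suffix "b" (1 node) is used only by "bvb"; the node for "bv" still has the child "v", so pruning stops there.
Nodes removed: 1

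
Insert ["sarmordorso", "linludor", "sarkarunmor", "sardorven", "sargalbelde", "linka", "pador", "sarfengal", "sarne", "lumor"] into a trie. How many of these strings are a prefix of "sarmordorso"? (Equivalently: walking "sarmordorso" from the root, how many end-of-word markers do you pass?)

Check each prefix of "sarmordorso" against the stored set — each match is an end-marker on the path.
Prefixes of the query that are stored words: "sarmordorso"
Count: 1

1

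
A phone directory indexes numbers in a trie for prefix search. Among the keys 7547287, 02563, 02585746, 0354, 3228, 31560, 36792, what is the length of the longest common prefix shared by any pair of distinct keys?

Look for the deepest trie node that still has at least two words in its subtree.
"02563" and "02585746" agree on "025" (3 characters) before diverging; nothing deeper is shared.
Longest shared-prefix length: 3

3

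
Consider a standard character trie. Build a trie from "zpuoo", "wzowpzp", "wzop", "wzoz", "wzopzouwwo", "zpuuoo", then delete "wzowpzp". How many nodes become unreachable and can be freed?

A node on "wzowpzp"'s path can go only if nothing else ends at it or branches off below it.
The suffix "wpzp" (4 nodes) is used only by "wzowpzp"; the node for "wzo" still has the child "p", so pruning stops there.
Nodes removed: 4

4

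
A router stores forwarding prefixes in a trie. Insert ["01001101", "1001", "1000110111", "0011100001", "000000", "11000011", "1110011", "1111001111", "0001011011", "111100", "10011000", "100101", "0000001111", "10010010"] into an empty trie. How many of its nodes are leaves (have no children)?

A leaf is a node with no children — equivalently, the end of a word that is not a proper prefix of any other stored word.
Those words: "0000001111", "0001011011", "0011100001", "01001101", "1000110111", "10010010", "100101", "10011000", "11000011", "1110011", "1111001111"
Leaf count: 11

11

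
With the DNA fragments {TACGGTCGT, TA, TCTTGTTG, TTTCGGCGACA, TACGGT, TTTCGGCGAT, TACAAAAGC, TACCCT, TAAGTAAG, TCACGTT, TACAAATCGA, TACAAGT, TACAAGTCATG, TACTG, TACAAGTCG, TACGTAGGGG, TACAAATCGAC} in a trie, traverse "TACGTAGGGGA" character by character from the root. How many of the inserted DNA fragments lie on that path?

2

Walk "TACGTAGGGGA" from the root; an end-of-word marker is hit whenever a stored word is a prefix of "TACGTAGGGGA".
Prefixes of the query that are stored words: "TA", "TACGTAGGGG"
Count: 2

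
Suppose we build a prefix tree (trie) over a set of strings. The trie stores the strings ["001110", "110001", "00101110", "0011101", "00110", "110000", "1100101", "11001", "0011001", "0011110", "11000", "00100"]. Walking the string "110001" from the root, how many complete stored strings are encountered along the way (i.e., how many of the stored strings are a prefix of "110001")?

2

Traverse "110001" character by character; count nodes along the way that are marked as word ends.
Prefixes of the query that are stored words: "11000", "110001"
Count: 2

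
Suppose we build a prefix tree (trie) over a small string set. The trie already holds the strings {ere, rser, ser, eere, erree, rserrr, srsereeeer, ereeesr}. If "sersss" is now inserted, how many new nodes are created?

The longest prefix of "sersss" already in the trie is "ser" (length 3).
Each of the 3 remaining characters creates one node.

3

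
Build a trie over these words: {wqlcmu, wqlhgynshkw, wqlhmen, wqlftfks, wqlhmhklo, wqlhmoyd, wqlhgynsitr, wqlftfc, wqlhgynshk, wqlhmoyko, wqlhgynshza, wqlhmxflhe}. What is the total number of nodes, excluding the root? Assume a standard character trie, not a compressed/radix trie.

For each word, the new-node count is its length minus the longest prefix already in the trie:
  "wqlcmu" → 6 new (w, q, l, c, m, u)
  "wqlhgynshkw" → prefix "wql" already present; 8 new (h, g, y, n, s, h, k, w)
  "wqlhmen" → prefix "wqlh" already present; 3 new (m, e, n)
  "wqlftfks" → prefix "wql" already present; 5 new (f, t, f, k, s)
  "wqlhmhklo" → prefix "wqlhm" already present; 4 new (h, k, l, o)
  "wqlhmoyd" → prefix "wqlhm" already present; 3 new (o, y, d)
  "wqlhgynsitr" → prefix "wqlhgyns" already present; 3 new (i, t, r)
  "wqlftfc" → prefix "wqlftf" already present; 1 new (c)
  "wqlhgynshk" → prefix "wqlhgynshk" already present; 0 new (none)
  "wqlhmoyko" → prefix "wqlhmoy" already present; 2 new (k, o)
  "wqlhgynshza" → prefix "wqlhgynsh" already present; 2 new (z, a)
  "wqlhmxflhe" → prefix "wqlhm" already present; 5 new (x, f, l, h, e)
Total nodes = 6 + 8 + 3 + 5 + 4 + 3 + 3 + 1 + 0 + 2 + 2 + 5 = 42

42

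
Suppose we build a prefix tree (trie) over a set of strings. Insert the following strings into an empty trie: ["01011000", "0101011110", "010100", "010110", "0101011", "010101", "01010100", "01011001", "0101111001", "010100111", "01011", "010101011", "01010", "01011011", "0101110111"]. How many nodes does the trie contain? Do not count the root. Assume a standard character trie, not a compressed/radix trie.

34

Trace insertions, counting only characters that open a new branch:
  "01011000" → 8 new (0, 1, 0, 1, 1, 0, 0, 0)
  "0101011110" → prefix "0101" already present; 6 new (0, 1, 1, 1, 1, 0)
  "010100" → prefix "01010" already present; 1 new (0)
  "010110" → prefix "010110" already present; 0 new (none)
  "0101011" → prefix "0101011" already present; 0 new (none)
  "010101" → prefix "010101" already present; 0 new (none)
  "01010100" → prefix "010101" already present; 2 new (0, 0)
  "01011001" → prefix "0101100" already present; 1 new (1)
  "0101111001" → prefix "01011" already present; 5 new (1, 1, 0, 0, 1)
  "010100111" → prefix "010100" already present; 3 new (1, 1, 1)
  "01011" → prefix "01011" already present; 0 new (none)
  "010101011" → prefix "0101010" already present; 2 new (1, 1)
  "01010" → prefix "01010" already present; 0 new (none)
  "01011011" → prefix "010110" already present; 2 new (1, 1)
  "0101110111" → prefix "010111" already present; 4 new (0, 1, 1, 1)
Total nodes = 8 + 6 + 1 + 0 + 0 + 0 + 2 + 1 + 5 + 3 + 0 + 2 + 0 + 2 + 4 = 34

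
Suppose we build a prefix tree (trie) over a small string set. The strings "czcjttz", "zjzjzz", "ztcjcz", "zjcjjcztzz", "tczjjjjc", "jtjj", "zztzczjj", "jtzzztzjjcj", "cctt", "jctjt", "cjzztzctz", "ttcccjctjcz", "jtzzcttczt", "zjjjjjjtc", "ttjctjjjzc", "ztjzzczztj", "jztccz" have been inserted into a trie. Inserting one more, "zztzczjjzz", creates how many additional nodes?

The longest prefix of "zztzczjjzz" already in the trie is "zztzczjj" (length 8).
So 10 − 8 = 2 new nodes.

2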